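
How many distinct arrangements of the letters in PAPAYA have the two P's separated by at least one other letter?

40

There are 6!/(3!·2!) = 60 arrangements of PAPAYA in total.
Arrangements with the P's together: treat PP as one letter, giving (5)!/(3!) = 20.
Hence 60 − 20 = 40.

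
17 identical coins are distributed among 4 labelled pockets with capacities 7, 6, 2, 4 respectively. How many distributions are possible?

Without the upper bounds there are C(20,3) = 1140 ways to split 17 among 4 pockets.
Subtract solutions that violate a single cap (substitute x_i' = x_i − (cap_i+1)): x_1 ≥ 8 gives C(12,3) = 220; x_2 ≥ 7 gives C(13,3) = 286; x_3 ≥ 3 gives C(17,3) = 680; x_4 ≥ 5 gives C(15,3) = 455. Together 1641.
Add back pairs where two caps are both exceeded: 10 + 84 + 35 + 120 + 56 + 220 = 525.
Subtract triples: 0 + 0 + 4 + 10 = 14.
By inclusion–exclusion the count is 1140 − 1641 + 525 − 14 = 10.

10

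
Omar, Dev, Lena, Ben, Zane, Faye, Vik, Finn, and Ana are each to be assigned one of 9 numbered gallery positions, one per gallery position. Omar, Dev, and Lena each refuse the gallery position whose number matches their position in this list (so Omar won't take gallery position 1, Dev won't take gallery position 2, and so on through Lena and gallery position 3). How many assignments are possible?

256320

Let Aᵢ (for i ∈ {1, 2, 3}) be the placements that put person i in their forbidden gallery position. Any j of these fix j positions, leaving (9−j)! ways to fill the rest, and there are C(3,j) ways to pick which j.
By inclusion–exclusion, the number of valid placements is Σ_{j=0}^{3} (−1)^j C(3,j)·(9−j)!.
Computing: 362880 − 120960 + 15120 − 720 = 256320.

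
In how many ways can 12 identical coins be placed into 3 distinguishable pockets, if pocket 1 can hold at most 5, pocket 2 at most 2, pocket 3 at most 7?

Ignoring the caps, the number of non-negative solutions to x_1+…+x_3 = 12 is C(14,2) = 91.
Subtract solutions that violate a single cap (substitute x_i' = x_i − (cap_i+1)): x_1 ≥ 6 gives C(8,2) = 28; x_2 ≥ 3 gives C(11,2) = 55; x_3 ≥ 8 gives C(6,2) = 15. Together 98.
Add back pairs where two caps are both exceeded: 10 + 0 + 3 = 13.
By inclusion–exclusion the count is 91 − 98 + 13 = 6.

6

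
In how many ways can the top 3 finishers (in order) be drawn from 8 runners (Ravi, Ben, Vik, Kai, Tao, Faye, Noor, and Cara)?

336

There are 8 choices for 1st place, 7 for 2nd, and 6 for 3rd.
That gives 8 × 7 × 6 = 336.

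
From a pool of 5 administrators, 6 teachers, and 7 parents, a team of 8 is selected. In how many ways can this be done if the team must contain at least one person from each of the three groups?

41811

Unrestricted: C(18,8) = 43758 ways to pick any 8 of the 18.
Subtract selections that omit an entire group: no administrators → C(13,8) = 1287; no teachers → C(12,8) = 495; no parents → C(11,8) = 165.
Add back selections omitting two groups (i.e. drawn from a single group): C(5,8) + C(6,8) + C(7,8) = 0.
By inclusion–exclusion: 43758 − 1947 + 0 = 41811.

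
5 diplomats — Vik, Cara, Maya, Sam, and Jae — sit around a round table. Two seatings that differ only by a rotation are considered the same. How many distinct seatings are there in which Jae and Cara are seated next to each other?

Glue Jae and Cara into a block (2 internal orders). Seating 4 units around a circle gives (3)! arrangements.
So 2 × (3)! = 2 × 6 = 12.

12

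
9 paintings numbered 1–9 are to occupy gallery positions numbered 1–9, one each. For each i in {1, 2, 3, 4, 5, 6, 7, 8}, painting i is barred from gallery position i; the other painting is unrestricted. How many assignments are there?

148329

Let Aᵢ (for 1 ≤ i ≤ 8) be the placements that put painting i in its forbidden gallery position. Any j of these fix j positions, leaving (9−j)! ways to fill the rest, and there are C(8,j) ways to pick which j.
By inclusion–exclusion, the number of valid placements is Σ_{j=0}^{8} (−1)^j C(8,j)·(9−j)!.
Computing: 362880 − 322560 + 141120 − 40320 + 8400 − 1344 + 168 − 16 + 1 = 148329.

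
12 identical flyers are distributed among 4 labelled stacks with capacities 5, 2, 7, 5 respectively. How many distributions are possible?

Ignoring the caps, the number of non-negative solutions to x_1+…+x_4 = 12 is C(15,3) = 455.
Subtract solutions that violate a single cap (substitute x_i' = x_i − (cap_i+1)): x_1 ≥ 6 gives C(9,3) = 84; x_2 ≥ 3 gives C(12,3) = 220; x_3 ≥ 8 gives C(7,3) = 35; x_4 ≥ 6 gives C(9,3) = 84. Together 423.
Add back pairs where two caps are both exceeded: 20 + 0 + 1 + 4 + 20 + 0 = 45.
By inclusion–exclusion the count is 455 − 423 + 45 = 77.

77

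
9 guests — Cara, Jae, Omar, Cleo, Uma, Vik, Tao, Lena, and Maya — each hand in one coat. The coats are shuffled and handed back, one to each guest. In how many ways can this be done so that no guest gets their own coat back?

133496

Let Aᵢ be the assignments in which guest i gets their own coat. We want the size of the complement of A₁∪…∪A_9.
By inclusion–exclusion this is Σ_{j=0}^{9} (−1)^j C(9,j)·(9−j)!.
Computing: 362880 − 362880 + 181440 − 60480 + 15120 − 3024 + 504 − 72 + 9 − 1 = 133496.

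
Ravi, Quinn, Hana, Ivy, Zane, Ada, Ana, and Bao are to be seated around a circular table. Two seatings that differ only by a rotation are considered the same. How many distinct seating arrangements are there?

5040

Seat Ravi anywhere (absorbing the rotational symmetry), then permute the other 7: (7)! = 5040.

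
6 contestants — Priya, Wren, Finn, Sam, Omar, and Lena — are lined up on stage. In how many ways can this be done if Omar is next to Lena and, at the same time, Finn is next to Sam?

96

Treat {Omar,Lena} as one block (2 orders) and {Finn,Sam} as another (2 orders).
That leaves 4 units to arrange: 2 × 2 × 4! = 4 × 24 = 96.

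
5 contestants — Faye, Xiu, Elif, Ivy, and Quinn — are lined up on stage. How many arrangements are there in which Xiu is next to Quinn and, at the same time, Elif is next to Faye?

Treat {Xiu,Quinn} as one block (2 orders) and {Elif,Faye} as another (2 orders).
That leaves 3 units to arrange: 2 × 2 × 3! = 4 × 6 = 24.

24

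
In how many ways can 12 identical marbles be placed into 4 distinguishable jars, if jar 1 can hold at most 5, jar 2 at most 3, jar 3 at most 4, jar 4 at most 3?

By stars and bars, unrestricted non-negative solutions to x_1+…+x_4 = 12 number C(12+3,3) = 455.
Subtract solutions that violate a single cap (substitute x_i' = x_i − (cap_i+1)): x_1 ≥ 6 gives C(9,3) = 84; x_2 ≥ 4 gives C(11,3) = 165; x_3 ≥ 5 gives C(10,3) = 120; x_4 ≥ 4 gives C(11,3) = 165. Together 534.
Add back pairs where two caps are both exceeded: 10 + 4 + 10 + 20 + 35 + 20 = 99.
By inclusion–exclusion the count is 455 − 534 + 99 = 20.

20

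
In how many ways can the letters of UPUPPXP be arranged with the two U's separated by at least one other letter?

Total arrangements of UPUPPXP: 7!/(4!·2!) = 105.
Arrangements with the U's together: treat UU as one letter, giving (6)!/(4!) = 30.
Hence 105 − 30 = 75.

75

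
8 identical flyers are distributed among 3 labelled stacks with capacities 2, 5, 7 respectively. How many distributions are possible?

17

Ignoring the caps, the number of non-negative solutions to x_1+…+x_3 = 8 is C(10,2) = 45.
Subtract solutions that violate a single cap (substitute x_i' = x_i − (cap_i+1)): x_1 ≥ 3 gives C(7,2) = 21; x_2 ≥ 6 gives C(4,2) = 6; x_3 ≥ 8 gives C(2,2) = 1. Together 28.
No two caps can be exceeded simultaneously, so the pair terms are all 0.
By inclusion–exclusion the count is 45 − 28 + 0 = 17.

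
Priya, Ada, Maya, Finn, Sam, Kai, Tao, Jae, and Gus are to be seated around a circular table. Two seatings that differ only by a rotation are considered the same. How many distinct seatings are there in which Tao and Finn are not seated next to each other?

Without the restriction there are (8)! = 40320 seatings.
Seatings with Tao beside Finn: treat them as a block with 2 internal orders, giving 2 × (7)! = 10080.
Subtracting, 40320 − 10080 = 30240.

30240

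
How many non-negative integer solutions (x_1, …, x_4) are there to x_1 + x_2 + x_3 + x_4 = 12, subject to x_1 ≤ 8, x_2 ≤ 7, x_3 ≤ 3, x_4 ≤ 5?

Ignoring the caps, the number of non-negative solutions to x_1+…+x_4 = 12 is C(15,3) = 455.
Subtract solutions that violate a single cap (substitute x_i' = x_i − (cap_i+1)): x_1 ≥ 9 gives C(6,3) = 20; x_2 ≥ 8 gives C(7,3) = 35; x_3 ≥ 4 gives C(11,3) = 165; x_4 ≥ 6 gives C(9,3) = 84. Together 304.
Add back pairs where two caps are both exceeded: 0 + 0 + 0 + 1 + 0 + 10 = 11.
By inclusion–exclusion the count is 455 − 304 + 11 = 162.

162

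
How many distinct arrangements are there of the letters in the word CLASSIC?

1260

CLASSIC has 7 letters with C appearing twice and S appearing twice.
Dividing 7! = 5040 by 2!·2! = 4 for the repeated letters gives 1260.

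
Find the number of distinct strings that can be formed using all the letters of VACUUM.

360

The 6 letters of VACUUM have repeats: U appearing twice.
So there are 6! / (2!) = 360 distinguishable arrangements.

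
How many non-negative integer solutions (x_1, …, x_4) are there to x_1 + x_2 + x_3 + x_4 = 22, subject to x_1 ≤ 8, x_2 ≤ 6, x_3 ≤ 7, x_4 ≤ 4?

20

Ignoring the caps, the number of non-negative solutions to x_1+…+x_4 = 22 is C(25,3) = 2300.
Subtract solutions that violate a single cap (substitute x_i' = x_i − (cap_i+1)): x_1 ≥ 9 gives C(16,3) = 560; x_2 ≥ 7 gives C(18,3) = 816; x_3 ≥ 8 gives C(17,3) = 680; x_4 ≥ 5 gives C(20,3) = 1140. Together 3196.
Add back pairs where two caps are both exceeded: 84 + 56 + 165 + 120 + 286 + 220 = 931.
Subtract triples: 0 + 4 + 1 + 10 = 15.
By inclusion–exclusion the count is 2300 − 3196 + 931 − 15 = 20.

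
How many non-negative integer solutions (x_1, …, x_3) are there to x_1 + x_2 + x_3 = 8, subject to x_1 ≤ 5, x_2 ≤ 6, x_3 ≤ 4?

26

Ignoring the caps, the number of non-negative solutions to x_1+…+x_3 = 8 is C(10,2) = 45.
Subtract solutions that violate a single cap (substitute x_i' = x_i − (cap_i+1)): x_1 ≥ 6 gives C(4,2) = 6; x_2 ≥ 7 gives C(3,2) = 3; x_3 ≥ 5 gives C(5,2) = 10. Together 19.
No two caps can be exceeded simultaneously, so the pair terms are all 0.
By inclusion–exclusion the count is 45 − 19 + 0 = 26.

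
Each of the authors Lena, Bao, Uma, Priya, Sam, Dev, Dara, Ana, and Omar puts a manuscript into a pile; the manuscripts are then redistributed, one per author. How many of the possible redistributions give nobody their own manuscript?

133496

Let Aᵢ be the assignments in which author i gets their own manuscript. We want the size of the complement of A₁∪…∪A_9.
By inclusion–exclusion this is Σ_{j=0}^{9} (−1)^j C(9,j)·(9−j)!.
Computing: 362880 − 362880 + 181440 − 60480 + 15120 − 3024 + 504 − 72 + 9 − 1 = 133496.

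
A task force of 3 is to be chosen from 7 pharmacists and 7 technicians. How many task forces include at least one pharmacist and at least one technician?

With no constraint there are C(14,3) = 364 possible selections.
Selections missing a whole group: no pharmacists → C(7,3) = 35; no technicians → C(7,3) = 35.
Both groups omitted at once is impossible, so 364 − 70 = 294.

294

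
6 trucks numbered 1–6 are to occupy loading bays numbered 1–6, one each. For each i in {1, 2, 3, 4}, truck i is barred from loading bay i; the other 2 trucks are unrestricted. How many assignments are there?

Let Aᵢ (for 1 ≤ i ≤ 4) be the placements that put truck i in its forbidden loading bay. Any j of these fix j positions, leaving (6−j)! ways to fill the rest, and there are C(4,j) ways to pick which j.
By inclusion–exclusion, the number of valid placements is Σ_{j=0}^{4} (−1)^j C(4,j)·(6−j)!.
Computing: 720 − 480 + 144 − 24 + 2 = 362.

362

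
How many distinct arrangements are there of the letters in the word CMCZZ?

Letter multiplicities in CMCZZ: C×2, M×1, Z×2.
The number of distinct arrangements is 5!/(2!·2!) = 120/4 = 30.

30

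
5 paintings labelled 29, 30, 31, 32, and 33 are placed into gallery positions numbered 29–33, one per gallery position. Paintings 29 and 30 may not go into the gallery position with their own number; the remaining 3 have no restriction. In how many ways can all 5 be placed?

Let Aᵢ (for i ∈ {29, 30}) be the placements that put painting i in its forbidden gallery position. Any j of these fix j positions, leaving (5−j)! ways to fill the rest, and there are C(2,j) ways to pick which j.
By inclusion–exclusion, the number of valid placements is Σ_{j=0}^{2} (−1)^j C(2,j)·(5−j)!.
Computing: 120 − 48 + 6 = 78.

78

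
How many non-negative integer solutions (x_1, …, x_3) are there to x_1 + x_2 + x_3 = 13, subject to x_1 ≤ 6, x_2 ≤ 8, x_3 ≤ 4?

Without the upper bounds there are C(15,2) = 105 ways to split 13 among 3 variables.
Subtract solutions that violate a single cap (substitute x_i' = x_i − (cap_i+1)): x_1 ≥ 7 gives C(8,2) = 28; x_2 ≥ 9 gives C(6,2) = 15; x_3 ≥ 5 gives C(10,2) = 45. Together 88.
Add back pairs where two caps are both exceeded: 0 + 3 + 0 = 3.
By inclusion–exclusion the count is 105 − 88 + 3 = 20.

20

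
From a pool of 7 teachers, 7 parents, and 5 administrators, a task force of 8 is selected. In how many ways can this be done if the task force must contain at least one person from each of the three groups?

71589

Total 8-person selections from all 19: C(19,8) = 75582.
Selections missing a whole group: no teachers → C(12,8) = 495; no parents → C(12,8) = 495; no administrators → C(14,8) = 3003.
Add back selections omitting two groups (i.e. drawn from a single group): C(7,8) + C(7,8) + C(5,8) = 0.
By inclusion–exclusion: 75582 − 3993 + 0 = 71589.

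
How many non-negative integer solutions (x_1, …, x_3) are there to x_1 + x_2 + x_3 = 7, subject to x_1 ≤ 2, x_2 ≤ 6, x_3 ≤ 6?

By stars and bars, unrestricted non-negative solutions to x_1+…+x_3 = 7 number C(7+2,2) = 36.
Subtract solutions that violate a single cap (substitute x_i' = x_i − (cap_i+1)): x_1 ≥ 3 gives C(6,2) = 15; x_2 ≥ 7 gives C(2,2) = 1; x_3 ≥ 7 gives C(2,2) = 1. Together 17.
No two caps can be exceeded simultaneously, so the pair terms are all 0.
By inclusion–exclusion the count is 36 − 17 + 0 = 19.

19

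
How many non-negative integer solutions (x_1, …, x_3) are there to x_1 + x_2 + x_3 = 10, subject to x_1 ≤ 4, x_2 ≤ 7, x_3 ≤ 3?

14

By stars and bars, unrestricted non-negative solutions to x_1+…+x_3 = 10 number C(10+2,2) = 66.
Subtract solutions that violate a single cap (substitute x_i' = x_i − (cap_i+1)): x_1 ≥ 5 gives C(7,2) = 21; x_2 ≥ 8 gives C(4,2) = 6; x_3 ≥ 4 gives C(8,2) = 28. Together 55.
Add back pairs where two caps are both exceeded: 0 + 3 + 0 = 3.
By inclusion–exclusion the count is 66 − 55 + 3 = 14.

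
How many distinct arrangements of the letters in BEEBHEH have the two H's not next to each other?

150

Total arrangements of BEEBHEH: 7!/(3!·2!·2!) = 210.
If the two H's are adjacent, glue them into one block, leaving 6 items to arrange: (6)!/(3!·2!) = 60 ways.
Hence 210 − 60 = 150.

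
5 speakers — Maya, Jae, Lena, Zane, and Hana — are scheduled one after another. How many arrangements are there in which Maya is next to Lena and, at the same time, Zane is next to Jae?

Treat {Maya,Lena} as one block (2 orders) and {Zane,Jae} as another (2 orders).
That leaves 3 units to arrange: 2 × 2 × 3! = 4 × 6 = 24.

24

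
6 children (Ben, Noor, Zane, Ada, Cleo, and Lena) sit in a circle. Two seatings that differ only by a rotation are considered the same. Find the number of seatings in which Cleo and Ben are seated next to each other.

Treat {Cleo, Ben} as one unit (2 internal orders) and seat the resulting 5 units around the table: (4)! circular arrangements.
So 2 × (4)! = 2 × 24 = 48.

48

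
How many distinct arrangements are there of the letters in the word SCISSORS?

1680

Letter multiplicities in SCISSORS: C×1, I×1, O×1, R×1, S×4.
The number of distinct arrangements is 8!/(4!) = 40320/24 = 1680.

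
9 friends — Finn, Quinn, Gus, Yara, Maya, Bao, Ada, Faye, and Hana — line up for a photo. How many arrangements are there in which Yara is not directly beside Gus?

282240

There are 9! = 362880 arrangements in all. If Yara and Gus are adjacent, merging them into one block gives 2·(8)! = 80640 arrangements.
So 362880 − 80640 = 282240 arrangements keep them apart.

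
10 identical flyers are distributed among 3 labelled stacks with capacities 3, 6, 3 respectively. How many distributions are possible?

By stars and bars, unrestricted non-negative solutions to x_1+…+x_3 = 10 number C(10+2,2) = 66.
Subtract solutions that violate a single cap (substitute x_i' = x_i − (cap_i+1)): x_1 ≥ 4 gives C(8,2) = 28; x_2 ≥ 7 gives C(5,2) = 10; x_3 ≥ 4 gives C(8,2) = 28. Together 66.
Add back pairs where two caps are both exceeded: 0 + 6 + 0 = 6.
By inclusion–exclusion the count is 66 − 66 + 6 = 6.

6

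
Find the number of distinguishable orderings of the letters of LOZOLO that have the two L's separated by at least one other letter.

40

There are 6!/(3!·2!) = 60 arrangements of LOZOLO in total.
Arrangements with the L's together: treat LL as one letter, giving (5)!/(3!) = 20.
Subtracting, 60 − 20 = 40 arrangements keep the L's apart.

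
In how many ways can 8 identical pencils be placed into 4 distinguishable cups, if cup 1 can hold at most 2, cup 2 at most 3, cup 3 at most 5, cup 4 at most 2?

26

Without the upper bounds there are C(11,3) = 165 ways to split 8 among 4 cups.
Subtract solutions that violate a single cap (substitute x_i' = x_i − (cap_i+1)): x_1 ≥ 3 gives C(8,3) = 56; x_2 ≥ 4 gives C(7,3) = 35; x_3 ≥ 6 gives C(5,3) = 10; x_4 ≥ 3 gives C(8,3) = 56. Together 157.
Add back pairs where two caps are both exceeded: 4 + 0 + 10 + 0 + 4 + 0 = 18.
By inclusion–exclusion the count is 165 − 157 + 18 = 26.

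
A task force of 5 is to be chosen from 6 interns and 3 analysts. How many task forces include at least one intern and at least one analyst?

120

Total 5-person selections from all 9: C(9,5) = 126.
Selections missing a whole group: no interns → C(3,5) = 0; no analysts → C(6,5) = 6.
Both groups omitted at once is impossible, so 126 − 6 = 120.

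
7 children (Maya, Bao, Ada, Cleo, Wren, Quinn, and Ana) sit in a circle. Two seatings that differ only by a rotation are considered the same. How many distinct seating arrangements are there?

Fix one person's seat to break rotational symmetry; the remaining 6 people can be arranged in (6)! = 720 ways.

720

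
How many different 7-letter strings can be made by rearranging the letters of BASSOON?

1260

The 7 letters of BASSOON have repeats: O appearing twice and S appearing twice.
The number of distinct arrangements is 7!/(2!·2!) = 5040/4 = 1260.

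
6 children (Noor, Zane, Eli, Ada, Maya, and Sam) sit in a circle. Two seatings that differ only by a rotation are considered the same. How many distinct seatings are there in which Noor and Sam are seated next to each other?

Glue Noor and Sam into a block (2 internal orders). Seating 5 units around a circle gives (4)! arrangements.
So 2 × (4)! = 2 × 24 = 48.

48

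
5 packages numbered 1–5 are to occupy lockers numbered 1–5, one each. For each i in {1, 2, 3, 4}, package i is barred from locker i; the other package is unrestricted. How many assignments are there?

Let Aᵢ (for 1 ≤ i ≤ 4) be the placements that put package i in its forbidden locker. Any j of these fix j positions, leaving (5−j)! ways to fill the rest, and there are C(4,j) ways to pick which j.
By inclusion–exclusion, the number of valid placements is Σ_{j=0}^{4} (−1)^j C(4,j)·(5−j)!.
Computing: 120 − 96 + 36 − 8 + 1 = 53.

53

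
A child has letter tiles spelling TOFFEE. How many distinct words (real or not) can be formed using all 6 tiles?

180

The 6 letters of TOFFEE have repeats: E appearing twice and F appearing twice.
Dividing 6! = 720 by 2!·2! = 4 for the repeated letters gives 180.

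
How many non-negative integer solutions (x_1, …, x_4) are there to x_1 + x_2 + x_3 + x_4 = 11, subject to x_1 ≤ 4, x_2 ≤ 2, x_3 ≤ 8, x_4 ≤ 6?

Without the upper bounds there are C(14,3) = 364 ways to split 11 among 4 variables.
Subtract solutions that violate a single cap (substitute x_i' = x_i − (cap_i+1)): x_1 ≥ 5 gives C(9,3) = 84; x_2 ≥ 3 gives C(11,3) = 165; x_3 ≥ 9 gives C(5,3) = 10; x_4 ≥ 7 gives C(7,3) = 35. Together 294.
Add back pairs where two caps are both exceeded: 20 + 0 + 0 + 0 + 4 + 0 = 24.
By inclusion–exclusion the count is 364 − 294 + 24 = 94.

94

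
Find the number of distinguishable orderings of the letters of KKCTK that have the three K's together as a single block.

Treat the 3 copies of K as a single block. The multiset to arrange is then {KKK, C, T}, 3 items in all.
All 3 items are distinct, so there are (3)! = 6 arrangements.

6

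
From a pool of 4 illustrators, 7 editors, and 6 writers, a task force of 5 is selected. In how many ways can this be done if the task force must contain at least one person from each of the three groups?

4214

Total 5-person selections from all 17: C(17,5) = 6188.
Selections missing a whole group: no illustrators → C(13,5) = 1287; no editors → C(10,5) = 252; no writers → C(11,5) = 462.
Add back selections omitting two groups (i.e. drawn from a single group): C(4,5) + C(7,5) + C(6,5) = 27.
By inclusion–exclusion: 6188 − 2001 + 27 = 4214.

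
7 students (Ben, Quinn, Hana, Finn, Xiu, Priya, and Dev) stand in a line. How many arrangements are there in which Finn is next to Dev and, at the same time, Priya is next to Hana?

Treat {Finn,Dev} as one block (2 orders) and {Priya,Hana} as another (2 orders).
That leaves 5 units to arrange: 2 × 2 × 5! = 4 × 120 = 480.

480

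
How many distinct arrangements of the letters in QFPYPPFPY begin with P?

1680

With the first slot taken by P, it remains to arrange the other 8 letters (QFYPPFPY).
Those 8 letters have F appearing twice, P appearing 3 times, and Y appearing twice, giving (8)!/(3!·2!·2!) = 1680.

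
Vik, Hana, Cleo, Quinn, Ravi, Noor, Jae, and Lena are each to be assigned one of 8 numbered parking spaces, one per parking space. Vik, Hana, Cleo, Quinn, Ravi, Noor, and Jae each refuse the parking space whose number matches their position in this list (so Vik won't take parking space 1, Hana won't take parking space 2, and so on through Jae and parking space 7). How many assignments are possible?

16687

Let Aᵢ (for 1 ≤ i ≤ 7) be the placements that put person i in their forbidden parking space. Any j of these fix j positions, leaving (8−j)! ways to fill the rest, and there are C(7,j) ways to pick which j.
By inclusion–exclusion, the number of valid placements is Σ_{j=0}^{7} (−1)^j C(7,j)·(8−j)!.
Computing: 40320 − 35280 + 15120 − 4200 + 840 − 126 + 14 − 1 = 16687.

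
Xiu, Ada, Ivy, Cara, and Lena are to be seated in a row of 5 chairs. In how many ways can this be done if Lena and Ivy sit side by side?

48

Glue Lena and Ivy into one block (2 internal orders), leaving 4 units to arrange in a row.
That gives 2 × 4! = 2 × 24 = 48.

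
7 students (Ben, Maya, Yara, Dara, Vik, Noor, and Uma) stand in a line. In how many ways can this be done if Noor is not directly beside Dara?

Of the 7! = 5040 arrangements, those with Noor and Dara adjacent number 2 × 6! = 1440 (treat the pair as a block with 2 internal orders).
Complementary counting: 5040 − 1440 = 3600.

3600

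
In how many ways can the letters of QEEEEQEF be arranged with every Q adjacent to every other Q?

Treat the 2 copies of Q as a single block. The multiset to arrange is then {QQ, E, E, E, E, E, F}, 7 items in all.
That gives (7)!/(5!) = 42 arrangements.

42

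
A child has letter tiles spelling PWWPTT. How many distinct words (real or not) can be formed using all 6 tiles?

Letter multiplicities in PWWPTT: P×2, T×2, W×2.
Dividing 6! = 720 by 2!·2!·2! = 8 for the repeated letters gives 90.

90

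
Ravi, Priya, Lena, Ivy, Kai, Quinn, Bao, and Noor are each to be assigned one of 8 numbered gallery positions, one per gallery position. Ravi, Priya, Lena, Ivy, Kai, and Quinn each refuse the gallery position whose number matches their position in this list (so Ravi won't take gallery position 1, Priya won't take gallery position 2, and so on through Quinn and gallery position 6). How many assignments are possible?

18806

Let Aᵢ (for 1 ≤ i ≤ 6) be the placements that put person i in their forbidden gallery position. Any j of these fix j positions, leaving (8−j)! ways to fill the rest, and there are C(6,j) ways to pick which j.
By inclusion–exclusion, the number of valid placements is Σ_{j=0}^{6} (−1)^j C(6,j)·(8−j)!.
Computing: 40320 − 30240 + 10800 − 2400 + 360 − 36 + 2 = 18806.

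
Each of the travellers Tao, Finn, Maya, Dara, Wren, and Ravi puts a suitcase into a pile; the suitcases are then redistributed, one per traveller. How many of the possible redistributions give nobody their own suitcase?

265

This is the derangement count D_6: permutations of 6 items with no fixed point.
By inclusion–exclusion this is Σ_{j=0}^{6} (−1)^j C(6,j)·(6−j)!.
Computing: 720 − 720 + 360 − 120 + 30 − 6 + 1 = 265.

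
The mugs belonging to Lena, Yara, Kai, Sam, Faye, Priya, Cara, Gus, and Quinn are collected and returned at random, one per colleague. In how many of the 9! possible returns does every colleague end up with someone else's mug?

133496

Count assignments avoiding every fixed point. For any j of the 9 colleagues fixed to their own mug, the other 9−j can be arranged in (9−j)! ways.
By inclusion–exclusion this is Σ_{j=0}^{9} (−1)^j C(9,j)·(9−j)!.
Computing: 362880 − 362880 + 181440 − 60480 + 15120 − 3024 + 504 − 72 + 9 − 1 = 133496.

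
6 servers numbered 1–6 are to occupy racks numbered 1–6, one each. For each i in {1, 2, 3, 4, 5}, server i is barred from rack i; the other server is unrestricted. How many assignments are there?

Let Aᵢ (for 1 ≤ i ≤ 5) be the placements that put server i in its forbidden rack. Any j of these fix j positions, leaving (6−j)! ways to fill the rest, and there are C(5,j) ways to pick which j.
By inclusion–exclusion, the number of valid placements is Σ_{j=0}^{5} (−1)^j C(5,j)·(6−j)!.
Computing: 720 − 600 + 240 − 60 + 10 − 1 = 309.

309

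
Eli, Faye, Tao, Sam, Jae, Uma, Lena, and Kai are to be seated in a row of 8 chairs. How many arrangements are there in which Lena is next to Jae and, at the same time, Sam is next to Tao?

Treat {Lena,Jae} as one block (2 orders) and {Sam,Tao} as another (2 orders).
That leaves 6 units to arrange: 2 × 2 × 6! = 4 × 720 = 2880.

2880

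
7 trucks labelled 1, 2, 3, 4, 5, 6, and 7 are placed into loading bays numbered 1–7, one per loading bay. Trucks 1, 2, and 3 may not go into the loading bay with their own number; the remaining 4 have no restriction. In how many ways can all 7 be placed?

Let Aᵢ (for i ∈ {1, 2, 3}) be the placements that put truck i in its forbidden loading bay. Any j of these fix j positions, leaving (7−j)! ways to fill the rest, and there are C(3,j) ways to pick which j.
By inclusion–exclusion, the number of valid placements is Σ_{j=0}^{3} (−1)^j C(3,j)·(7−j)!.
Computing: 5040 − 2160 + 360 − 24 = 3216.

3216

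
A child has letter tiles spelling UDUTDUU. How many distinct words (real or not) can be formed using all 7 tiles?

Letter multiplicities in UDUTDUU: D×2, T×1, U×4.
So there are 7! / (4!·2!) = 105 distinguishable arrangements.

105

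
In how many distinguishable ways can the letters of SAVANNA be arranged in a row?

420

The 7 letters of SAVANNA have repeats: A appearing 3 times and N appearing twice.
So there are 7! / (3!·2!) = 420 distinguishable arrangements.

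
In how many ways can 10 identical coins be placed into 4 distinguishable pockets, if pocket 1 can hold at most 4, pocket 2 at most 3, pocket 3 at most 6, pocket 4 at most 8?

126

Without the upper bounds there are C(13,3) = 286 ways to split 10 among 4 pockets.
Subtract solutions that violate a single cap (substitute x_i' = x_i − (cap_i+1)): x_1 ≥ 5 gives C(8,3) = 56; x_2 ≥ 4 gives C(9,3) = 84; x_3 ≥ 7 gives C(6,3) = 20; x_4 ≥ 9 gives C(4,3) = 4. Together 164.
Add back pairs where two caps are both exceeded: 4 + 0 + 0 + 0 + 0 + 0 = 4.
By inclusion–exclusion the count is 286 − 164 + 4 = 126.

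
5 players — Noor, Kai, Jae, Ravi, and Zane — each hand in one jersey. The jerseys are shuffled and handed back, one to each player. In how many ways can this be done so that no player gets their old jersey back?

44

This is the derangement count D_5: permutations of 5 items with no fixed point.
By inclusion–exclusion this is Σ_{j=0}^{5} (−1)^j C(5,j)·(5−j)!.
Computing: 120 − 120 + 60 − 20 + 5 − 1 = 44.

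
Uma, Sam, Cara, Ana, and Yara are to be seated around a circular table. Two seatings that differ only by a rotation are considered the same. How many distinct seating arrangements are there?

24

Fix one person's seat to break rotational symmetry; the remaining 4 people can be arranged in (4)! = 24 ways.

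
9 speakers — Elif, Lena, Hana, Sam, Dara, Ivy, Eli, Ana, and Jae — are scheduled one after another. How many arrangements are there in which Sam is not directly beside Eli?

There are 9! = 362880 arrangements in all. If Sam and Eli are adjacent, merging them into one block gives 2·(8)! = 80640 arrangements.
Complementary counting: 362880 − 80640 = 282240.

282240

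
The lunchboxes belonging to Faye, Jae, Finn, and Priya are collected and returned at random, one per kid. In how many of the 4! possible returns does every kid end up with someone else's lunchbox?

9

Let Aᵢ be the assignments in which kid i gets their own lunchbox. We want the size of the complement of A₁∪…∪A_4.
By inclusion–exclusion this is Σ_{j=0}^{4} (−1)^j C(4,j)·(4−j)!.
Computing: 24 − 24 + 12 − 4 + 1 = 9.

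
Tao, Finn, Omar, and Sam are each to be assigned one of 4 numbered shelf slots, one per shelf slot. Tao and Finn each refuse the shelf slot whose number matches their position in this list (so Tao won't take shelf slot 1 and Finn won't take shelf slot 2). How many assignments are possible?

14

Let Aᵢ (for i ∈ {1, 2}) be the placements that put person i in their forbidden shelf slot. Any j of these fix j positions, leaving (4−j)! ways to fill the rest, and there are C(2,j) ways to pick which j.
By inclusion–exclusion, the number of valid placements is Σ_{j=0}^{2} (−1)^j C(2,j)·(4−j)!.
Computing: 24 − 12 + 2 = 14.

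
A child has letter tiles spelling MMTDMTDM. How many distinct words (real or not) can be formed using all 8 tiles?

420

MMTDMTDM has 8 letters with D appearing twice, M appearing 4 times, and T appearing twice.
The number of distinct arrangements is 8!/(4!·2!·2!) = 40320/96 = 420.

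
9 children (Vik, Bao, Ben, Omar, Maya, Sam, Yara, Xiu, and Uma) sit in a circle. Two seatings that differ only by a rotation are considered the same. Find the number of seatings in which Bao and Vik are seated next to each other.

10080

Treat {Bao, Vik} as one unit (2 internal orders) and seat the resulting 8 units around the table: (7)! circular arrangements.
So 2 × (7)! = 2 × 5040 = 10080.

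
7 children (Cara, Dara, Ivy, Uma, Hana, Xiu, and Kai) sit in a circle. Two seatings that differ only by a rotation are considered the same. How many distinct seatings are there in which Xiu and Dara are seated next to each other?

240

Treat {Xiu, Dara} as one unit (2 internal orders) and seat the resulting 6 units around the table: (5)! circular arrangements.
So 2 × (5)! = 2 × 120 = 240.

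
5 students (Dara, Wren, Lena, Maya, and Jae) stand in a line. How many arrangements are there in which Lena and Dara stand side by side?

48

Glue Lena and Dara into one block (2 internal orders), leaving 4 units to arrange in a row.
So the count is 2·(4)! = 48.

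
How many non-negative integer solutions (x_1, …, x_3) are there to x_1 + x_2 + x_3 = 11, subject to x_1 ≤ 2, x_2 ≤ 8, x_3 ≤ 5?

12

By stars and bars, unrestricted non-negative solutions to x_1+…+x_3 = 11 number C(11+2,2) = 78.
Subtract solutions that violate a single cap (substitute x_i' = x_i − (cap_i+1)): x_1 ≥ 3 gives C(10,2) = 45; x_2 ≥ 9 gives C(4,2) = 6; x_3 ≥ 6 gives C(7,2) = 21. Together 72.
Add back pairs where two caps are both exceeded: 0 + 6 + 0 = 6.
By inclusion–exclusion the count is 78 − 72 + 6 = 12.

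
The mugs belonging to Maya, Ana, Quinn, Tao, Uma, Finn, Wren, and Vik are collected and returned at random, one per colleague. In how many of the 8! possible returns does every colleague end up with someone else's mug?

14833

Let Aᵢ be the assignments in which colleague i gets their own mug. We want the size of the complement of A₁∪…∪A_8.
By inclusion–exclusion this is Σ_{j=0}^{8} (−1)^j C(8,j)·(8−j)!.
Computing: 40320 − 40320 + 20160 − 6720 + 1680 − 336 + 56 − 8 + 1 = 14833.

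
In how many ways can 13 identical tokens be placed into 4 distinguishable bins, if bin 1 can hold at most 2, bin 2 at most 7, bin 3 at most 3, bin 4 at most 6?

Ignoring the caps, the number of non-negative solutions to x_1+…+x_4 = 13 is C(16,3) = 560.
Subtract solutions that violate a single cap (substitute x_i' = x_i − (cap_i+1)): x_1 ≥ 3 gives C(13,3) = 286; x_2 ≥ 8 gives C(8,3) = 56; x_3 ≥ 4 gives C(12,3) = 220; x_4 ≥ 7 gives C(9,3) = 84. Together 646.
Add back pairs where two caps are both exceeded: 10 + 84 + 20 + 4 + 0 + 10 = 128.
By inclusion–exclusion the count is 560 − 646 + 128 = 42.

42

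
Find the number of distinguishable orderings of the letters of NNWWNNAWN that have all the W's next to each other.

Treat the 3 copies of W as a single block. The multiset to arrange is then {WWW, A, N, N, N, N, N}, 7 items in all.
That gives (7)!/(5!) = 42 arrangements.

42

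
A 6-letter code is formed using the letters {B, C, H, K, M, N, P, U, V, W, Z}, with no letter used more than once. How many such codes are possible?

332640

This is a permutation of 6 out of 11: P(11,6) = 11!/5!.
That product is 11 × 10 × 9 × 8 × 7 × 6 = 332640.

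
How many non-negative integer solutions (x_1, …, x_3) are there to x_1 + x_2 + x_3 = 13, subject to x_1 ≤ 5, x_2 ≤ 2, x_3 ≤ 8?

Without the upper bounds there are C(15,2) = 105 ways to split 13 among 3 variables.
Subtract solutions that violate a single cap (substitute x_i' = x_i − (cap_i+1)): x_1 ≥ 6 gives C(9,2) = 36; x_2 ≥ 3 gives C(12,2) = 66; x_3 ≥ 9 gives C(6,2) = 15. Together 117.
Add back pairs where two caps are both exceeded: 15 + 0 + 3 = 18.
By inclusion–exclusion the count is 105 − 117 + 18 = 6.

6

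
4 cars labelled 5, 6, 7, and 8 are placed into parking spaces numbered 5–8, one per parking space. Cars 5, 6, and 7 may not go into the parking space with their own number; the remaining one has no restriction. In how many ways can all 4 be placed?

11

Let Aᵢ (for i ∈ {5, 6, 7}) be the placements that put car i in its forbidden parking space. Any j of these fix j positions, leaving (4−j)! ways to fill the rest, and there are C(3,j) ways to pick which j.
By inclusion–exclusion, the number of valid placements is Σ_{j=0}^{3} (−1)^j C(3,j)·(4−j)!.
Computing: 24 − 18 + 6 − 1 = 11.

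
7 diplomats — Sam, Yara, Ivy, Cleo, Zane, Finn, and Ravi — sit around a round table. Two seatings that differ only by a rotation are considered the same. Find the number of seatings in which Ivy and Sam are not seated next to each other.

Without the restriction there are (6)! = 720 seatings.
Those with Ivy next to Sam: fuse the pair into one unit and seat 6 units around a circle — 2·(5)! = 240.
Subtracting, 720 − 240 = 480.

480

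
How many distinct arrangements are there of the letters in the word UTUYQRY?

1260

The 7 letters of UTUYQRY have repeats: U appearing twice and Y appearing twice.
The number of distinct arrangements is 7!/(2!·2!) = 5040/4 = 1260.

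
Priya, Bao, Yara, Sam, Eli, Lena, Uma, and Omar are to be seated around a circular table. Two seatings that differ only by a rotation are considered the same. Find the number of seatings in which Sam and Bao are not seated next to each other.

Without the restriction there are (7)! = 5040 seatings.
Those with Sam next to Bao: fuse the pair into one unit and seat 7 units around a circle — 2·(6)! = 1440.
Subtracting, 5040 − 1440 = 3600.

3600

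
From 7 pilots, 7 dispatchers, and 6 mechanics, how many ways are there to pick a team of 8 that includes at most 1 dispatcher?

Split by how many dispatchers are chosen (0 through 1).
Sum: C(7,0)·C(13,8) + C(7,1)·C(13,7) = 1287 + 12012 = 13299.

13299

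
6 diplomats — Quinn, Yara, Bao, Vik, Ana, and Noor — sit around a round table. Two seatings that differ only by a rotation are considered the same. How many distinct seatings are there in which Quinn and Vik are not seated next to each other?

72

Without the restriction there are (5)! = 120 seatings.
Seatings with Quinn beside Vik: treat them as a block with 2 internal orders, giving 2 × (4)! = 48.
Subtracting, 120 − 48 = 72.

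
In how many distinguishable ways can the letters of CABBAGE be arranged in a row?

1260

CABBAGE has 7 letters with A appearing twice and B appearing twice.
The number of distinct arrangements is 7!/(2!·2!) = 5040/4 = 1260.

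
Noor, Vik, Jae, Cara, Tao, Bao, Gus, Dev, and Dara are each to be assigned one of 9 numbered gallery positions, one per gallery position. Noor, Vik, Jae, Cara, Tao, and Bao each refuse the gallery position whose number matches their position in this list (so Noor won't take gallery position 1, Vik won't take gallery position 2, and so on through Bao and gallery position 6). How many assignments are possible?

183822

Let Aᵢ (for 1 ≤ i ≤ 6) be the placements that put person i in their forbidden gallery position. Any j of these fix j positions, leaving (9−j)! ways to fill the rest, and there are C(6,j) ways to pick which j.
By inclusion–exclusion, the number of valid placements is Σ_{j=0}^{6} (−1)^j C(6,j)·(9−j)!.
Computing: 362880 − 241920 + 75600 − 14400 + 1800 − 144 + 6 = 183822.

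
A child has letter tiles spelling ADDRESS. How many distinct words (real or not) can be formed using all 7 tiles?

1260

ADDRESS has 7 letters with D appearing twice and S appearing twice.
The number of distinct arrangements is 7!/(2!·2!) = 5040/4 = 1260.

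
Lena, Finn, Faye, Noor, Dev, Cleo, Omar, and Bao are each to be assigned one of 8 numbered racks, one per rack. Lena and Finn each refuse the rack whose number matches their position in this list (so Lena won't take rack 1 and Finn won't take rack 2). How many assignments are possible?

Let Aᵢ (for i ∈ {1, 2}) be the placements that put person i in their forbidden rack. Any j of these fix j positions, leaving (8−j)! ways to fill the rest, and there are C(2,j) ways to pick which j.
By inclusion–exclusion, the number of valid placements is Σ_{j=0}^{2} (−1)^j C(2,j)·(8−j)!.
Computing: 40320 − 10080 + 720 = 30960.

30960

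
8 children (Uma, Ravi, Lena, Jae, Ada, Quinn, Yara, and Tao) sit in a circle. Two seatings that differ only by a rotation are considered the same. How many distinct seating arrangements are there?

Fix one person's seat to break rotational symmetry; the remaining 7 people can be arranged in (7)! = 5040 ways.

5040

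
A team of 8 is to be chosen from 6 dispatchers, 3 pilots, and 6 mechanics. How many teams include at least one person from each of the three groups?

With no constraint there are C(15,8) = 6435 possible selections.
Selections missing a whole group: no dispatchers → C(9,8) = 9; no pilots → C(12,8) = 495; no mechanics → C(9,8) = 9.
Add back selections omitting two groups (i.e. drawn from a single group): C(6,8) + C(3,8) + C(6,8) = 0.
By inclusion–exclusion: 6435 − 513 + 0 = 5922.

5922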